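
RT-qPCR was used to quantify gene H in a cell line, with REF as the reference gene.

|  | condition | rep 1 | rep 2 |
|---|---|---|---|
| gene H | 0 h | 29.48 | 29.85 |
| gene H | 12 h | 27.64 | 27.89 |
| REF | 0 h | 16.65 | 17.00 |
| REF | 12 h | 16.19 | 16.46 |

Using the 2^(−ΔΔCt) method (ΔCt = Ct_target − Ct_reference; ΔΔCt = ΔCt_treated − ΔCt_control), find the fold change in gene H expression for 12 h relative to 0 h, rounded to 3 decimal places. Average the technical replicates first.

2.639

Mean Ct: gene H 0 h 29.665; gene H 12 h 27.765; REF 0 h 16.825; REF 12 h 16.325
ΔCt(0 h) = 29.665 − 16.825 = 12.840
ΔCt(12 h) = 27.765 − 16.325 = 11.440
ΔΔCt = 11.440 − 12.840 = -1.400
Fold change = 2^(−(-1.400)) = 2^1.400 = 2.6390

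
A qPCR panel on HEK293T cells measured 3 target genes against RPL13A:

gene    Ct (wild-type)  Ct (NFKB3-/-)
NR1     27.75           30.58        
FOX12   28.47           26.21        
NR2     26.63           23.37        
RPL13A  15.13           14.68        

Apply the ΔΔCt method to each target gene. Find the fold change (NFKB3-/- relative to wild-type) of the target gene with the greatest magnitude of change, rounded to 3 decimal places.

NR1: ΔΔCt = (30.58−14.68) − (27.75−15.13) = 15.90 − 12.62 = 3.28; fold change = 2^-3.28 = 0.103
FOX12: ΔΔCt = (26.21−14.68) − (28.47−15.13) = 11.53 − 13.34 = -1.81; fold change = 2^1.81 = 3.506
NR2: ΔΔCt = (23.37−14.68) − (26.63−15.13) = 8.69 − 11.50 = -2.81; fold change = 2^2.81 = 7.013
NR1 has the largest |ΔΔCt| = 3.28.

0.103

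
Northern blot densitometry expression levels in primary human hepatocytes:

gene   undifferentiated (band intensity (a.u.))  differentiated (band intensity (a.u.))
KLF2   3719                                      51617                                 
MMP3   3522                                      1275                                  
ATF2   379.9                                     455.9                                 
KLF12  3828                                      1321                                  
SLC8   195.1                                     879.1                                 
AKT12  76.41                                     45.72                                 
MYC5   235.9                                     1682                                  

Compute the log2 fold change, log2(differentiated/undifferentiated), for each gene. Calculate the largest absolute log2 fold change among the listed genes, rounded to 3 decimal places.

3.795

log2(51617/3719) = 3.795  (KLF2)
log2(1275/3522) = -1.466  (MMP3)
log2(455.9/379.9) = 0.263  (ATF2)
log2(1321/3828) = -1.535  (KLF12)
log2(879.1/195.1) = 2.172  (SLC8)
log2(45.72/76.41) = -0.741  (AKT12)
log2(1682/235.9) = 2.834  (MYC5)
The largest magnitude belongs to KLF2.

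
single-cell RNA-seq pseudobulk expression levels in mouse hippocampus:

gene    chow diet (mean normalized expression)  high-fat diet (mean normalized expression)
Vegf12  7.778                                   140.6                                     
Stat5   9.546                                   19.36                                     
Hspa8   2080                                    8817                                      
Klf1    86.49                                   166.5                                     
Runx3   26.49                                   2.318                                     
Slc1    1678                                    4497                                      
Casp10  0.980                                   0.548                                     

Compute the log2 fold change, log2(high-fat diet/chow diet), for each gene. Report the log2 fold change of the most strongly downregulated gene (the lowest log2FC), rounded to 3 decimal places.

-3.514

log2(140.6/7.778) = 4.176  (Vegf12)
log2(19.36/9.546) = 1.020  (Stat5)
log2(8817/2080) = 2.084  (Hspa8)
log2(166.5/86.49) = 0.945  (Klf1)
log2(2.318/26.49) = -3.514  (Runx3)
log2(4497/1678) = 1.422  (Slc1)
log2(0.548/0.980) = -0.839  (Casp10)
Runx3 is most strongly downregulated.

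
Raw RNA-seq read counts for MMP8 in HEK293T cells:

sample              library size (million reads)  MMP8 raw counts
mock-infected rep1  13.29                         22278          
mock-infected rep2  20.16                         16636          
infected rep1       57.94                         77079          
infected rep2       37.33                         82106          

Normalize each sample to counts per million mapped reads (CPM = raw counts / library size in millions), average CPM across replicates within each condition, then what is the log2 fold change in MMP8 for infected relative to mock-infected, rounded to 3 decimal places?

0.497

CPM(mock-infected rep1) = 22278 / 13.29 = 1676.2980
CPM(mock-infected rep2) = 16636 / 20.16 = 825.1984
CPM(infected rep1) = 77079 / 57.94 = 1330.3245
CPM(infected rep2) = 82106 / 37.33 = 2199.4642
mean CPM(mock-infected) = 1250.7482; mean CPM(infected) = 1764.8944
Fold change = 1764.8944 / 1250.7482 = 1.41107
log2(1.41107) = 0.4968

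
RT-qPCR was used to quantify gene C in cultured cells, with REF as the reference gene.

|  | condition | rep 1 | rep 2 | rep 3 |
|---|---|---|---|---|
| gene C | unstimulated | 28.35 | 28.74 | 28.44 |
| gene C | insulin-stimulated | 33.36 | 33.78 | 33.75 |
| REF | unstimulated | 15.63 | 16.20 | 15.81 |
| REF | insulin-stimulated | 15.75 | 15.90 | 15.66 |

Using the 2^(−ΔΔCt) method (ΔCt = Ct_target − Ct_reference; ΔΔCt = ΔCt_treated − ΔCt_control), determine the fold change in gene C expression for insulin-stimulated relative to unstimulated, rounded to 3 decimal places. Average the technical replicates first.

Mean Ct: gene C unstimulated 28.510; gene C insulin-stimulated 33.630; REF unstimulated 15.880; REF insulin-stimulated 15.770
ΔCt(unstimulated) = 28.510 − 15.880 = 12.630
ΔCt(insulin-stimulated) = 33.630 − 15.770 = 17.860
ΔΔCt = 17.860 − 12.630 = 5.230
Fold change = 2^(−5.230) = 0.0266

0.027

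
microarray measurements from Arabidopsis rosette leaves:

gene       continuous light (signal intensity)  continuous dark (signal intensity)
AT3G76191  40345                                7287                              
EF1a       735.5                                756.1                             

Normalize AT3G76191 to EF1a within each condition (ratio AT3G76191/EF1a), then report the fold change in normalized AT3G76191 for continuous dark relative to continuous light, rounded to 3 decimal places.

AT3G76191/EF1a (continuous light) = 40345 / 735.5 = 54.854
AT3G76191/EF1a (continuous dark) = 7287 / 756.1 = 9.6376
Fold change = 9.6376 / 54.854 = 0.1757

0.176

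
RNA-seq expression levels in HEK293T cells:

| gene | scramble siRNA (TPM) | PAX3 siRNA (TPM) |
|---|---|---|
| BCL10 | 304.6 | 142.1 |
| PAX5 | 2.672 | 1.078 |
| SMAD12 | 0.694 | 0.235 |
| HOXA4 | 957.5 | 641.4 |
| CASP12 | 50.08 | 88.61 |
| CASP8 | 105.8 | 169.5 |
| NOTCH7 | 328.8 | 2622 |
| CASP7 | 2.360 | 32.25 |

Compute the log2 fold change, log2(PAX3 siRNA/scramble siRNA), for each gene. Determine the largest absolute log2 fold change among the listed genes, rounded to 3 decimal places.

3.772

log2(142.1/304.6) = -1.100  (BCL10)
log2(1.078/2.672) = -1.310  (PAX5)
log2(0.235/0.694) = -1.562  (SMAD12)
log2(641.4/957.5) = -0.578  (HOXA4)
log2(88.61/50.08) = 0.823  (CASP12)
log2(169.5/105.8) = 0.680  (CASP8)
log2(2622/328.8) = 2.995  (NOTCH7)
log2(32.25/2.360) = 3.772  (CASP7)
The largest magnitude belongs to CASP7.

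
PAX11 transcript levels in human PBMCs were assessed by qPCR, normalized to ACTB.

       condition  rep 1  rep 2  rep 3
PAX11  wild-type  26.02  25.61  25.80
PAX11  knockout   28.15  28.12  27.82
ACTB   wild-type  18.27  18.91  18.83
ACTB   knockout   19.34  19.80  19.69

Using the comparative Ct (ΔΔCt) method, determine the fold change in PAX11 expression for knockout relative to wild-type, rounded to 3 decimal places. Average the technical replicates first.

0.412

Mean Ct: PAX11 wild-type 25.810; PAX11 knockout 28.030; ACTB wild-type 18.670; ACTB knockout 19.610
ΔCt(wild-type) = 25.810 − 18.670 = 7.140
ΔCt(knockout) = 28.030 − 19.610 = 8.420
ΔΔCt = 8.420 − 7.140 = 1.280
Fold change = 2^(−1.280) = 0.4118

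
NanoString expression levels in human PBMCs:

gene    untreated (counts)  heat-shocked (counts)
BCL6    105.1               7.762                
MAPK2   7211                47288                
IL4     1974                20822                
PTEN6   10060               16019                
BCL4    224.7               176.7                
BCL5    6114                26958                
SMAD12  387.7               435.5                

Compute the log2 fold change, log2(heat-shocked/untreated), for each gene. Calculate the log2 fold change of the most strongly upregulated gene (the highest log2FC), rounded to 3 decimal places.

log2(7.762/105.1) = -3.759  (BCL6)
log2(47288/7211) = 2.713  (MAPK2)
log2(20822/1974) = 3.399  (IL4)
log2(16019/10060) = 0.671  (PTEN6)
log2(176.7/224.7) = -0.347  (BCL4)
log2(26958/6114) = 2.141  (BCL5)
log2(435.5/387.7) = 0.168  (SMAD12)
IL4 is most strongly upregulated.

3.399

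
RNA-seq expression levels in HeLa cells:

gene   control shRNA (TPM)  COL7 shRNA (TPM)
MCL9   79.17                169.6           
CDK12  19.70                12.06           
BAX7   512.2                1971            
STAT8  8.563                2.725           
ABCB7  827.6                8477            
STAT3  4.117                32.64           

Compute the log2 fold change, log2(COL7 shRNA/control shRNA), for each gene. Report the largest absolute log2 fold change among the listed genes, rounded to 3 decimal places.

3.357

log2(169.6/79.17) = 1.099  (MCL9)
log2(12.06/19.70) = -0.708  (CDK12)
log2(1971/512.2) = 1.944  (BAX7)
log2(2.725/8.563) = -1.652  (STAT8)
log2(8477/827.6) = 3.357  (ABCB7)
log2(32.64/4.117) = 2.987  (STAT3)
The largest magnitude belongs to ABCB7.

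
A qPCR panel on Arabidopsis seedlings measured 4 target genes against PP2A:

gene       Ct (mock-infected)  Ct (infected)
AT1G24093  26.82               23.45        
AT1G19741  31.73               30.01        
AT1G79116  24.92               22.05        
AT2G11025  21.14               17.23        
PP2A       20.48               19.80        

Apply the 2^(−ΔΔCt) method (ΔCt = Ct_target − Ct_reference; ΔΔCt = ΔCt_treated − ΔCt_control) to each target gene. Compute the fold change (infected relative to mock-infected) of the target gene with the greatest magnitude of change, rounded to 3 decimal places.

AT1G24093: ΔΔCt = (23.45−19.80) − (26.82−20.48) = 3.65 − 6.34 = -2.69; fold change = 2^2.69 = 6.453
AT1G19741: ΔΔCt = (30.01−19.80) − (31.73−20.48) = 10.21 − 11.25 = -1.04; fold change = 2^1.04 = 2.056
AT1G79116: ΔΔCt = (22.05−19.80) − (24.92−20.48) = 2.25 − 4.44 = -2.19; fold change = 2^2.19 = 4.563
AT2G11025: ΔΔCt = (17.23−19.80) − (21.14−20.48) = -2.57 − 0.66 = -3.23; fold change = 2^3.23 = 9.383
AT2G11025 has the largest |ΔΔCt| = 3.23.

9.383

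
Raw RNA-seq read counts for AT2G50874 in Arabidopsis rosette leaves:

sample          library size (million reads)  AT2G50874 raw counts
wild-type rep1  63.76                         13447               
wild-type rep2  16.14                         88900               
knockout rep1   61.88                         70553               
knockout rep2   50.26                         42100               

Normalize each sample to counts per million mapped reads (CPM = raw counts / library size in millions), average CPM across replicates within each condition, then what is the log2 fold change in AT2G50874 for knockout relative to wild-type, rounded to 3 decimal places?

CPM(wild-type rep1) = 13447 / 63.76 = 210.9003
CPM(wild-type rep2) = 88900 / 16.14 = 5508.0545
CPM(knockout rep1) = 70553 / 61.88 = 1140.1584
CPM(knockout rep2) = 42100 / 50.26 = 837.6442
mean CPM(wild-type) = 2859.4774; mean CPM(knockout) = 988.9013
Fold change = 988.9013 / 2859.4774 = 0.34583
log2(0.34583) = -1.5319

-1.532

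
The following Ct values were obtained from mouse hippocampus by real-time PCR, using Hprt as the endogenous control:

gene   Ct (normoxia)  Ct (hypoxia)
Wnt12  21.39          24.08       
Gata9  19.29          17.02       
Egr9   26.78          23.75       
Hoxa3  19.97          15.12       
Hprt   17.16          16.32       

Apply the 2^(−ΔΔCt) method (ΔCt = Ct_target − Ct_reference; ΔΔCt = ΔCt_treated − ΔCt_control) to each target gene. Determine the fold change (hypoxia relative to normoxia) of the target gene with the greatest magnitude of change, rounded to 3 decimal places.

16.111

Wnt12: ΔΔCt = (24.08−16.32) − (21.39−17.16) = 7.76 − 4.23 = 3.53; fold change = 2^-3.53 = 0.087
Gata9: ΔΔCt = (17.02−16.32) − (19.29−17.16) = 0.70 − 2.13 = -1.43; fold change = 2^1.43 = 2.694
Egr9: ΔΔCt = (23.75−16.32) − (26.78−17.16) = 7.43 − 9.62 = -2.19; fold change = 2^2.19 = 4.563
Hoxa3: ΔΔCt = (15.12−16.32) − (19.97−17.16) = -1.20 − 2.81 = -4.01; fold change = 2^4.01 = 16.111
Hoxa3 has the largest |ΔΔCt| = 4.01.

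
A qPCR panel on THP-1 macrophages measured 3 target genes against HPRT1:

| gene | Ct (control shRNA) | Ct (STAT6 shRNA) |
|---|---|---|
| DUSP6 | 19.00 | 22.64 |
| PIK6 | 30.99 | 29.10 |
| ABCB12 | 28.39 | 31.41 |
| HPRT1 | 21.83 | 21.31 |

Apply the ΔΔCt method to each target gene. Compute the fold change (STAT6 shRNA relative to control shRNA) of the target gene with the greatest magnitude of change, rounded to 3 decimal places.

0.056

DUSP6: ΔΔCt = (22.64−21.31) − (19.00−21.83) = 1.33 − (-2.83) = 4.16; fold change = 2^-4.16 = 0.056
PIK6: ΔΔCt = (29.10−21.31) − (30.99−21.83) = 7.79 − 9.16 = -1.37; fold change = 2^1.37 = 2.585
ABCB12: ΔΔCt = (31.41−21.31) − (28.39−21.83) = 10.10 − 6.56 = 3.54; fold change = 2^-3.54 = 0.086
DUSP6 has the largest |ΔΔCt| = 4.16.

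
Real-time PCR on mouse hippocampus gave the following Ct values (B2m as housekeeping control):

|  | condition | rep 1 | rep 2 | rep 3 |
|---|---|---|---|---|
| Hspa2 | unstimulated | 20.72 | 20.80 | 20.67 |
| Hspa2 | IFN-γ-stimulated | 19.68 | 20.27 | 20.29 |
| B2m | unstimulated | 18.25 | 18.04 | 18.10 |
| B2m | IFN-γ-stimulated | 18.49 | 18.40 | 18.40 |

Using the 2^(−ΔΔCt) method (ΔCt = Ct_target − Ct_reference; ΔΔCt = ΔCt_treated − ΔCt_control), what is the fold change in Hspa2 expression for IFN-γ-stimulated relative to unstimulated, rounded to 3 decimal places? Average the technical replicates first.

1.932

Mean Ct: Hspa2 unstimulated 20.730; Hspa2 IFN-γ-stimulated 20.080; B2m unstimulated 18.130; B2m IFN-γ-stimulated 18.430
ΔCt(unstimulated) = 20.730 − 18.130 = 2.600
ΔCt(IFN-γ-stimulated) = 20.080 − 18.430 = 1.650
ΔΔCt = 1.650 − 2.600 = -0.950
Fold change = 2^(−(-0.950)) = 2^0.950 = 1.9319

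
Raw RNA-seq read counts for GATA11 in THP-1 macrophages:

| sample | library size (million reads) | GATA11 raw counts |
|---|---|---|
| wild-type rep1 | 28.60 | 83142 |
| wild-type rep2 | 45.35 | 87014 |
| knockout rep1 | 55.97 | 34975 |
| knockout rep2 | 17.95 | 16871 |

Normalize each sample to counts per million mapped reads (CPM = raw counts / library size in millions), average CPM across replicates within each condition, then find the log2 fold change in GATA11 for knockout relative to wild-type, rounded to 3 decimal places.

-1.625

CPM(wild-type rep1) = 83142 / 28.60 = 2907.0629
CPM(wild-type rep2) = 87014 / 45.35 = 1918.7211
CPM(knockout rep1) = 34975 / 55.97 = 624.8883
CPM(knockout rep2) = 16871 / 17.95 = 939.8886
mean CPM(wild-type) = 2412.8920; mean CPM(knockout) = 782.3885
Fold change = 782.3885 / 2412.8920 = 0.32425
log2(0.32425) = -1.6248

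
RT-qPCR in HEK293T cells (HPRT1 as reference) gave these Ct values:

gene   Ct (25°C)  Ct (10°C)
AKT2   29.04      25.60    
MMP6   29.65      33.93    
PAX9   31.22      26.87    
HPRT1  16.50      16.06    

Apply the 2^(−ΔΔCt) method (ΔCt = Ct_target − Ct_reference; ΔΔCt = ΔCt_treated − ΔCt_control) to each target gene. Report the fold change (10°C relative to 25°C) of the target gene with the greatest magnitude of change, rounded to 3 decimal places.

AKT2: ΔΔCt = (25.60−16.06) − (29.04−16.50) = 9.54 − 12.54 = -3.00; fold change = 2^3.00 = 8.000
MMP6: ΔΔCt = (33.93−16.06) − (29.65−16.50) = 17.87 − 13.15 = 4.72; fold change = 2^-4.72 = 0.038
PAX9: ΔΔCt = (26.87−16.06) − (31.22−16.50) = 10.81 − 14.72 = -3.91; fold change = 2^3.91 = 15.032
MMP6 has the largest |ΔΔCt| = 4.72.

0.038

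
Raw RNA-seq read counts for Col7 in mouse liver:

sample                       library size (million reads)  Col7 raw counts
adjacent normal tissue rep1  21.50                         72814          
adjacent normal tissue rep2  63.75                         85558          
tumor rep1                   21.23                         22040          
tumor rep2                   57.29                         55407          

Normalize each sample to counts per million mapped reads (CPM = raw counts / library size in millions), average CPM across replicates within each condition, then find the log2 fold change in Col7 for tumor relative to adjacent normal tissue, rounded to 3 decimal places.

CPM(adjacent normal tissue rep1) = 72814 / 21.50 = 3386.6977
CPM(adjacent normal tissue rep2) = 85558 / 63.75 = 1342.0863
CPM(tumor rep1) = 22040 / 21.23 = 1038.1536
CPM(tumor rep2) = 55407 / 57.29 = 967.1321
mean CPM(adjacent normal tissue) = 2364.3920; mean CPM(tumor) = 1002.6428
Fold change = 1002.6428 / 2364.3920 = 0.42406
log2(0.42406) = -1.2377

-1.238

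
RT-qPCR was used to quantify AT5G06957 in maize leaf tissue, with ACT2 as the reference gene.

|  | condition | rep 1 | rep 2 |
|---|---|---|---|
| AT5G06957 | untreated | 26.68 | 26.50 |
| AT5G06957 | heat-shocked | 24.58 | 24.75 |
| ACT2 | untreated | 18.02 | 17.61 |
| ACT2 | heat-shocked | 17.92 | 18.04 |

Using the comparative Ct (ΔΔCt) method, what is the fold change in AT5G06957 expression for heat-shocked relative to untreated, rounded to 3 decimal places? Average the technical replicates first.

4.257

Mean Ct: AT5G06957 untreated 26.590; AT5G06957 heat-shocked 24.665; ACT2 untreated 17.815; ACT2 heat-shocked 17.980
ΔCt(untreated) = 26.590 − 17.815 = 8.775
ΔCt(heat-shocked) = 24.665 − 17.980 = 6.685
ΔΔCt = 6.685 − 8.775 = -2.090
Fold change = 2^(−(-2.090)) = 2^2.090 = 4.2575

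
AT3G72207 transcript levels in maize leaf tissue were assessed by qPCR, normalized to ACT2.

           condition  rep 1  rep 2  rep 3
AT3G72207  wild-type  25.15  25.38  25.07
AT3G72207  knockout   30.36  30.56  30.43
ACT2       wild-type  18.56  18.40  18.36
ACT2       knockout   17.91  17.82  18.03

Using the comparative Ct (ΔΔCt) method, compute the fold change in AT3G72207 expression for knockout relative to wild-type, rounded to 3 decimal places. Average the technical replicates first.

Mean Ct: AT3G72207 wild-type 25.200; AT3G72207 knockout 30.450; ACT2 wild-type 18.440; ACT2 knockout 17.920
ΔCt(wild-type) = 25.200 − 18.440 = 6.760
ΔCt(knockout) = 30.450 − 17.920 = 12.530
ΔΔCt = 12.530 − 6.760 = 5.770
Fold change = 2^(−5.770) = 0.0183

0.018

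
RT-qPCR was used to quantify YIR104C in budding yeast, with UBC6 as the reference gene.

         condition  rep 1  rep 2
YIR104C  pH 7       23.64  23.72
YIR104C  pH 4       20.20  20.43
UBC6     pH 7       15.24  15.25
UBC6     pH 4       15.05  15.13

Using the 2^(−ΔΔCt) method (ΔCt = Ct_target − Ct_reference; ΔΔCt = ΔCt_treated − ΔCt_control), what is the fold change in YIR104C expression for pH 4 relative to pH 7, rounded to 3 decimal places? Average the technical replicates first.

Mean Ct: YIR104C pH 7 23.680; YIR104C pH 4 20.315; UBC6 pH 7 15.245; UBC6 pH 4 15.090
ΔCt(pH 7) = 23.680 − 15.245 = 8.435
ΔCt(pH 4) = 20.315 − 15.090 = 5.225
ΔΔCt = 5.225 − 8.435 = -3.210
Fold change = 2^(−(-3.210)) = 2^3.210 = 9.2535

9.254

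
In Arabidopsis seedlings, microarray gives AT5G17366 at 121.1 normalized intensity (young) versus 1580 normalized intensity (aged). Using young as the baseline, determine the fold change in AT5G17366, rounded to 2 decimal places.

13.05

Fold change = 1580 / 121.1 = 13.047
AT5G17366 is upregulated.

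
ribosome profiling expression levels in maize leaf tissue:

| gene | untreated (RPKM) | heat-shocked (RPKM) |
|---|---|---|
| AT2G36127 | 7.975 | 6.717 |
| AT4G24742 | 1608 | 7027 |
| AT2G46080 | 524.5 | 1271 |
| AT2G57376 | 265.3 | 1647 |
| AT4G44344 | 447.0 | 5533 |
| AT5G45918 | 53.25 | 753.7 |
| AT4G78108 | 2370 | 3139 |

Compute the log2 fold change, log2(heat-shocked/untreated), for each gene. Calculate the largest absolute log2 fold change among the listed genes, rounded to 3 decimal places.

3.823

log2(6.717/7.975) = -0.248  (AT2G36127)
log2(7027/1608) = 2.128  (AT4G24742)
log2(1271/524.5) = 1.277  (AT2G46080)
log2(1647/265.3) = 2.634  (AT2G57376)
log2(5533/447.0) = 3.630  (AT4G44344)
log2(753.7/53.25) = 3.823  (AT5G45918)
log2(3139/2370) = 0.405  (AT4G78108)
The largest magnitude belongs to AT5G45918.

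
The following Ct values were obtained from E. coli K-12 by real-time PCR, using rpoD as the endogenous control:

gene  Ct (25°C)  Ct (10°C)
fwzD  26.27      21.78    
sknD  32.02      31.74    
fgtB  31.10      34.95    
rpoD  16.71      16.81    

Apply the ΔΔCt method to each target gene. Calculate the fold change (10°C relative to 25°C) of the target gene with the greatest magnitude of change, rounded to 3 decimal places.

24.084

fwzD: ΔΔCt = (21.78−16.81) − (26.27−16.71) = 4.97 − 9.56 = -4.59; fold change = 2^4.59 = 24.084
sknD: ΔΔCt = (31.74−16.81) − (32.02−16.71) = 14.93 − 15.31 = -0.38; fold change = 2^0.38 = 1.301
fgtB: ΔΔCt = (34.95−16.81) − (31.10−16.71) = 18.14 − 14.39 = 3.75; fold change = 2^-3.75 = 0.074
fwzD has the largest |ΔΔCt| = 4.59.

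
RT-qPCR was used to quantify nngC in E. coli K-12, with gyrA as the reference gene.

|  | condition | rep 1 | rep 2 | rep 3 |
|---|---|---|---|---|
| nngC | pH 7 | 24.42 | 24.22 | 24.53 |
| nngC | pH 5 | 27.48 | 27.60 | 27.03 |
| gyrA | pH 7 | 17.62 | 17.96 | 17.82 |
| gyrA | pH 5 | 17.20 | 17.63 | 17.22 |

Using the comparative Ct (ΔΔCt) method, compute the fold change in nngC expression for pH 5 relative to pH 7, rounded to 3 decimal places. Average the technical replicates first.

Mean Ct: nngC pH 7 24.390; nngC pH 5 27.370; gyrA pH 7 17.800; gyrA pH 5 17.350
ΔCt(pH 7) = 24.390 − 17.800 = 6.590
ΔCt(pH 5) = 27.370 − 17.350 = 10.020
ΔΔCt = 10.020 − 6.590 = 3.430
Fold change = 2^(−3.430) = 0.0928

0.093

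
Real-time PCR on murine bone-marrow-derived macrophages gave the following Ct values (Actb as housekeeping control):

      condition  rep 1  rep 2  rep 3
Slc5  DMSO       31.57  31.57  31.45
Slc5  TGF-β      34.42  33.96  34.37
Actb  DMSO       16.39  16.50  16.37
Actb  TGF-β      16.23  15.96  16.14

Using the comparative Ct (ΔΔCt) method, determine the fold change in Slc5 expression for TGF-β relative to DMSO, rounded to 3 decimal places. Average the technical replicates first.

Mean Ct: Slc5 DMSO 31.530; Slc5 TGF-β 34.250; Actb DMSO 16.420; Actb TGF-β 16.110
ΔCt(DMSO) = 31.530 − 16.420 = 15.110
ΔCt(TGF-β) = 34.250 − 16.110 = 18.140
ΔΔCt = 18.140 − 15.110 = 3.030
Fold change = 2^(−3.030) = 0.1224

0.122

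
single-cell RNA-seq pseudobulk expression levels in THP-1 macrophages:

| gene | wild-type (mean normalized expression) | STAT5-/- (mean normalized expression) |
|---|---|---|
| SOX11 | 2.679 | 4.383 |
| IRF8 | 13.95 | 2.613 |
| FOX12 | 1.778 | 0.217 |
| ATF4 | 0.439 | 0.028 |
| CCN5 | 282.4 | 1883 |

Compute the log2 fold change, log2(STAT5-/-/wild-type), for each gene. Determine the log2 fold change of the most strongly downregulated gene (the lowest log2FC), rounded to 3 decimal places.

-3.971

log2(4.383/2.679) = 0.710  (SOX11)
log2(2.613/13.95) = -2.416  (IRF8)
log2(0.217/1.778) = -3.034  (FOX12)
log2(0.028/0.439) = -3.971  (ATF4)
log2(1883/282.4) = 2.737  (CCN5)
ATF4 is most strongly downregulated.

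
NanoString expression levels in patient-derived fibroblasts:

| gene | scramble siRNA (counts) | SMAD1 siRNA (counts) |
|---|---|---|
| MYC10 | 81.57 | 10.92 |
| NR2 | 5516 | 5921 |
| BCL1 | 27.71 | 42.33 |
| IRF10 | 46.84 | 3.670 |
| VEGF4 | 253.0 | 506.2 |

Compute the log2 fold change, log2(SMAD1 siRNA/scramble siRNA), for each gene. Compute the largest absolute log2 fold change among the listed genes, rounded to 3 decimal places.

log2(10.92/81.57) = -2.901  (MYC10)
log2(5921/5516) = 0.102  (NR2)
log2(42.33/27.71) = 0.611  (BCL1)
log2(3.670/46.84) = -3.674  (IRF10)
log2(506.2/253.0) = 1.001  (VEGF4)
The largest magnitude belongs to IRF10.

3.674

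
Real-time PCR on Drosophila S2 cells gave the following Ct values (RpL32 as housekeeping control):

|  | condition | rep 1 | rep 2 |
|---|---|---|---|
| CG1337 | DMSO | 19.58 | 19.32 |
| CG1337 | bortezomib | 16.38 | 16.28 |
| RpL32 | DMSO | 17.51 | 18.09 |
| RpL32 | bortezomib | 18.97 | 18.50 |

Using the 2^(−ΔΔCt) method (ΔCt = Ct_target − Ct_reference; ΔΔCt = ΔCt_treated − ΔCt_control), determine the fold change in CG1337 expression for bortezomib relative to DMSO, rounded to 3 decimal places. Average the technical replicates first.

16.622

Mean Ct: CG1337 DMSO 19.450; CG1337 bortezomib 16.330; RpL32 DMSO 17.800; RpL32 bortezomib 18.735
ΔCt(DMSO) = 19.450 − 17.800 = 1.650
ΔCt(bortezomib) = 16.330 − 18.735 = -2.405
ΔΔCt = -2.405 − 1.650 = -4.055
Fold change = 2^(−(-4.055)) = 2^4.055 = 16.6217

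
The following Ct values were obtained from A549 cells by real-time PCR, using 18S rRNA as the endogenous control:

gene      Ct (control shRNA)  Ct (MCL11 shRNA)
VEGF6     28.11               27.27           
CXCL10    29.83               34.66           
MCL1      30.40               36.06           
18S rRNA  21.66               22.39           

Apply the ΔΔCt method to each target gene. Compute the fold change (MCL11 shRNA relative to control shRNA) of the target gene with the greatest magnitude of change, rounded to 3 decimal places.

0.033

VEGF6: ΔΔCt = (27.27−22.39) − (28.11−21.66) = 4.88 − 6.45 = -1.57; fold change = 2^1.57 = 2.969
CXCL10: ΔΔCt = (34.66−22.39) − (29.83−21.66) = 12.27 − 8.17 = 4.10; fold change = 2^-4.10 = 0.058
MCL1: ΔΔCt = (36.06−22.39) − (30.40−21.66) = 13.67 − 8.74 = 4.93; fold change = 2^-4.93 = 0.033
MCL1 has the largest |ΔΔCt| = 4.93.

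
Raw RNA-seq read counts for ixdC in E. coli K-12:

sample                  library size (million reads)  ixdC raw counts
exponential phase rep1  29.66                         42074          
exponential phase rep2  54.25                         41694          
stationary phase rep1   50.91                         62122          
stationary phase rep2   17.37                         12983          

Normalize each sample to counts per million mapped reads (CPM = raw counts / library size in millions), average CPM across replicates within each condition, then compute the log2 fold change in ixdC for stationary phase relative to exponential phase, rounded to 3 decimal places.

-0.153

CPM(exponential phase rep1) = 42074 / 29.66 = 1418.5435
CPM(exponential phase rep2) = 41694 / 54.25 = 768.5530
CPM(stationary phase rep1) = 62122 / 50.91 = 1220.2318
CPM(stationary phase rep2) = 12983 / 17.37 = 747.4381
mean CPM(exponential phase) = 1093.5482; mean CPM(stationary phase) = 983.8349
Fold change = 983.8349 / 1093.5482 = 0.89967
log2(0.89967) = -0.1525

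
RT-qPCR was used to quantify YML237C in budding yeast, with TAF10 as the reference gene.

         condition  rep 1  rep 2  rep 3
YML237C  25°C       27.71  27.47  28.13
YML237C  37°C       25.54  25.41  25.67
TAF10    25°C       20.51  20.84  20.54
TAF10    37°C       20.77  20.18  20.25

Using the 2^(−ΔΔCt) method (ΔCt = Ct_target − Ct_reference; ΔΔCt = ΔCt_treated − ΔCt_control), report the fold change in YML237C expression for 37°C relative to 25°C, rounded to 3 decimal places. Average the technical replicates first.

4.000

Mean Ct: YML237C 25°C 27.770; YML237C 37°C 25.540; TAF10 25°C 20.630; TAF10 37°C 20.400
ΔCt(25°C) = 27.770 − 20.630 = 7.140
ΔCt(37°C) = 25.540 − 20.400 = 5.140
ΔΔCt = 5.140 − 7.140 = -2.000
Fold change = 2^(−(-2.000)) = 2^2.000 = 4.0000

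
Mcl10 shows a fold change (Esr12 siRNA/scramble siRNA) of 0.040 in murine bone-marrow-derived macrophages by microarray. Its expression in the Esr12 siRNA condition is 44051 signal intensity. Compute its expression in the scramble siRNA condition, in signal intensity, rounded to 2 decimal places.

1101275.00

scramble siRNA expression = 44051 / 0.040 = 1101275.00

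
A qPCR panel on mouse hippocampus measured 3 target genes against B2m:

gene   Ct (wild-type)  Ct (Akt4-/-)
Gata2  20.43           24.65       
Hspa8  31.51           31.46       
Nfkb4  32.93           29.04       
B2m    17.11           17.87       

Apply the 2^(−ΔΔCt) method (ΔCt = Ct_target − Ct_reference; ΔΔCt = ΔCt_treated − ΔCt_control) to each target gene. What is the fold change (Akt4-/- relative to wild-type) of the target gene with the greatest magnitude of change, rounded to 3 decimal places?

Gata2: ΔΔCt = (24.65−17.87) − (20.43−17.11) = 6.78 − 3.32 = 3.46; fold change = 2^-3.46 = 0.091
Hspa8: ΔΔCt = (31.46−17.87) − (31.51−17.11) = 13.59 − 14.40 = -0.81; fold change = 2^0.81 = 1.753
Nfkb4: ΔΔCt = (29.04−17.87) − (32.93−17.11) = 11.17 − 15.82 = -4.65; fold change = 2^4.65 = 25.107
Nfkb4 has the largest |ΔΔCt| = 4.65.

25.107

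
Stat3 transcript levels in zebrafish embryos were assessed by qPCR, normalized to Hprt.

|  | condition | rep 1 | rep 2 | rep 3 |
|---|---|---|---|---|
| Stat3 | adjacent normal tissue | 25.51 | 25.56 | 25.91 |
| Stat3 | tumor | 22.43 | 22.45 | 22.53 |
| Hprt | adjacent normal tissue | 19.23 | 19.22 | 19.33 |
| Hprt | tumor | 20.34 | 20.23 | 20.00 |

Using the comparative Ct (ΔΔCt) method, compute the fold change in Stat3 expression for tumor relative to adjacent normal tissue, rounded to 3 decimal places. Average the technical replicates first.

17.388

Mean Ct: Stat3 adjacent normal tissue 25.660; Stat3 tumor 22.470; Hprt adjacent normal tissue 19.260; Hprt tumor 20.190
ΔCt(adjacent normal tissue) = 25.660 − 19.260 = 6.400
ΔCt(tumor) = 22.470 − 20.190 = 2.280
ΔΔCt = 2.280 − 6.400 = -4.120
Fold change = 2^(−(-4.120)) = 2^4.120 = 17.3878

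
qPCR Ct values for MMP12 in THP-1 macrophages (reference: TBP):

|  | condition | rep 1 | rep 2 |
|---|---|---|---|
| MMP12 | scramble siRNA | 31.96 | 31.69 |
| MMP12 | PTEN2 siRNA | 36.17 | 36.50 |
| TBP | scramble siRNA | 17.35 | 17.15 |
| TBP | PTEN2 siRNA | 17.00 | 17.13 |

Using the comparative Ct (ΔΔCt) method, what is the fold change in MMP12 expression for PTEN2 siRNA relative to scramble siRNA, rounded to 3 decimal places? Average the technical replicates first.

0.039

Mean Ct: MMP12 scramble siRNA 31.825; MMP12 PTEN2 siRNA 36.335; TBP scramble siRNA 17.250; TBP PTEN2 siRNA 17.065
ΔCt(scramble siRNA) = 31.825 − 17.250 = 14.575
ΔCt(PTEN2 siRNA) = 36.335 − 17.065 = 19.270
ΔΔCt = 19.270 − 14.575 = 4.695
Fold change = 2^(−4.695) = 0.0386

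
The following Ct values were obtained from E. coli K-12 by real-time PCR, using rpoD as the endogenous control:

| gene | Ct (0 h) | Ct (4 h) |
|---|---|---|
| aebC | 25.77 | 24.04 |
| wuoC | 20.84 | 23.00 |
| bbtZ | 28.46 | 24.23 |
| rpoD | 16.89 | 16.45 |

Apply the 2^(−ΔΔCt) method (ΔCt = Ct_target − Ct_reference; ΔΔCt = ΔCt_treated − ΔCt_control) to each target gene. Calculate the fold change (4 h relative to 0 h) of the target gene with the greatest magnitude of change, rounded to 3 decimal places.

13.833

aebC: ΔΔCt = (24.04−16.45) − (25.77−16.89) = 7.59 − 8.88 = -1.29; fold change = 2^1.29 = 2.445
wuoC: ΔΔCt = (23.00−16.45) − (20.84−16.89) = 6.55 − 3.95 = 2.60; fold change = 2^-2.60 = 0.165
bbtZ: ΔΔCt = (24.23−16.45) − (28.46−16.89) = 7.78 − 11.57 = -3.79; fold change = 2^3.79 = 13.833
bbtZ has the largest |ΔΔCt| = 3.79.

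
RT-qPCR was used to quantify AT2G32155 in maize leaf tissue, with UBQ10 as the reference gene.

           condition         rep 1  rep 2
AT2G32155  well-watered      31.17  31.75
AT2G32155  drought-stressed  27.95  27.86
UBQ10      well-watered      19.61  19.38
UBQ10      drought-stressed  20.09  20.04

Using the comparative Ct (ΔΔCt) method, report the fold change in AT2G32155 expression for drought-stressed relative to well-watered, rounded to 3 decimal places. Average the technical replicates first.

17.448

Mean Ct: AT2G32155 well-watered 31.460; AT2G32155 drought-stressed 27.905; UBQ10 well-watered 19.495; UBQ10 drought-stressed 20.065
ΔCt(well-watered) = 31.460 − 19.495 = 11.965
ΔCt(drought-stressed) = 27.905 − 20.065 = 7.840
ΔΔCt = 7.840 − 11.965 = -4.125
Fold change = 2^(−(-4.125)) = 2^4.125 = 17.4481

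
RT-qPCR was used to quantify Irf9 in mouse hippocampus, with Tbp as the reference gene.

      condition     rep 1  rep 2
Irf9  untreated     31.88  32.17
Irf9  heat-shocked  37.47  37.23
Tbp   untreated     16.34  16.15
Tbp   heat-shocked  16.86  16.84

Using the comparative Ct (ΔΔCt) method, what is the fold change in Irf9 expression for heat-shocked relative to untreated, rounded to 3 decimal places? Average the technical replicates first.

0.038

Mean Ct: Irf9 untreated 32.025; Irf9 heat-shocked 37.350; Tbp untreated 16.245; Tbp heat-shocked 16.850
ΔCt(untreated) = 32.025 − 16.245 = 15.780
ΔCt(heat-shocked) = 37.350 − 16.850 = 20.500
ΔΔCt = 20.500 − 15.780 = 4.720
Fold change = 2^(−4.720) = 0.0379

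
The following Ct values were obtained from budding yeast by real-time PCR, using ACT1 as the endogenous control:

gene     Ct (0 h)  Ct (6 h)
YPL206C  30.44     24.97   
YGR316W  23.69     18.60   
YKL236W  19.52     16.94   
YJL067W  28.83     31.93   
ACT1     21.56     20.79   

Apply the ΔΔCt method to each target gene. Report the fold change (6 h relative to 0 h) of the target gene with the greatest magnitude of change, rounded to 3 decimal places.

YPL206C: ΔΔCt = (24.97−20.79) − (30.44−21.56) = 4.18 − 8.88 = -4.70; fold change = 2^4.70 = 25.992
YGR316W: ΔΔCt = (18.60−20.79) − (23.69−21.56) = -2.19 − 2.13 = -4.32; fold change = 2^4.32 = 19.973
YKL236W: ΔΔCt = (16.94−20.79) − (19.52−21.56) = -3.85 − (-2.04) = -1.81; fold change = 2^1.81 = 3.506
YJL067W: ΔΔCt = (31.93−20.79) − (28.83−21.56) = 11.14 − 7.27 = 3.87; fold change = 2^-3.87 = 0.068
YPL206C has the largest |ΔΔCt| = 4.70.

25.992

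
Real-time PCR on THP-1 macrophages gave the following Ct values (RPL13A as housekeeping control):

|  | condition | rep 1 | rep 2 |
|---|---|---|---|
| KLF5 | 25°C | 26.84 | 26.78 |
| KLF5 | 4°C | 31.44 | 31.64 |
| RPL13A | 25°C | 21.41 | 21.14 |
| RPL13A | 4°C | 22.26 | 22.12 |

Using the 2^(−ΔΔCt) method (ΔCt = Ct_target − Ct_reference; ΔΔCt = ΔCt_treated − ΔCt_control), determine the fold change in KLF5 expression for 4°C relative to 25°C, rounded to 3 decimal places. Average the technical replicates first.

0.071

Mean Ct: KLF5 25°C 26.810; KLF5 4°C 31.540; RPL13A 25°C 21.275; RPL13A 4°C 22.190
ΔCt(25°C) = 26.810 − 21.275 = 5.535
ΔCt(4°C) = 31.540 − 22.190 = 9.350
ΔΔCt = 9.350 − 5.535 = 3.815
Fold change = 2^(−3.815) = 0.0711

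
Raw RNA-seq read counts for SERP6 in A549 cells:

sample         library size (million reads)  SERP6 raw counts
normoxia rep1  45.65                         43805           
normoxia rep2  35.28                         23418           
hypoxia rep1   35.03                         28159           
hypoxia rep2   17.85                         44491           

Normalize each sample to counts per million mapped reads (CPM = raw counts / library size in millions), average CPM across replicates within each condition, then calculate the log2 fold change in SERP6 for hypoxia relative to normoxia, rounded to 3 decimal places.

CPM(normoxia rep1) = 43805 / 45.65 = 959.5838
CPM(normoxia rep2) = 23418 / 35.28 = 663.7755
CPM(hypoxia rep1) = 28159 / 35.03 = 803.8538
CPM(hypoxia rep2) = 44491 / 17.85 = 2492.4930
mean CPM(normoxia) = 811.6796; mean CPM(hypoxia) = 1648.1734
Fold change = 1648.1734 / 811.6796 = 2.03057
log2(2.03057) = 1.0219

1.022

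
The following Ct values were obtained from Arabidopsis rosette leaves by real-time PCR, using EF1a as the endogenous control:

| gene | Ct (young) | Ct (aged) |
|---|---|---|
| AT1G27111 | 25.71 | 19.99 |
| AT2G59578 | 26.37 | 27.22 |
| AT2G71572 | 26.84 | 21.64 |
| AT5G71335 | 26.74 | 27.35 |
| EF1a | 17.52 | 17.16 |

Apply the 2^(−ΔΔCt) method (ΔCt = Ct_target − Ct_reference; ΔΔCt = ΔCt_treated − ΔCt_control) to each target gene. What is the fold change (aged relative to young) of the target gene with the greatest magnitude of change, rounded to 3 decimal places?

AT1G27111: ΔΔCt = (19.99−17.16) − (25.71−17.52) = 2.83 − 8.19 = -5.36; fold change = 2^5.36 = 41.070
AT2G59578: ΔΔCt = (27.22−17.16) − (26.37−17.52) = 10.06 − 8.85 = 1.21; fold change = 2^-1.21 = 0.432
AT2G71572: ΔΔCt = (21.64−17.16) − (26.84−17.52) = 4.48 − 9.32 = -4.84; fold change = 2^4.84 = 28.641
AT5G71335: ΔΔCt = (27.35−17.16) − (26.74−17.52) = 10.19 − 9.22 = 0.97; fold change = 2^-0.97 = 0.511
AT1G27111 has the largest |ΔΔCt| = 5.36.

41.070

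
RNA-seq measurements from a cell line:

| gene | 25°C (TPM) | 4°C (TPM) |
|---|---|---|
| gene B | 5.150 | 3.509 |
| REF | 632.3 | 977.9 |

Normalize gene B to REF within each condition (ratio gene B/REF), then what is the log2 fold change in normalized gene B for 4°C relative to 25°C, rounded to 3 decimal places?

gene B/REF (25°C) = 5.150 / 632.3 = 0.0081449
gene B/REF (4°C) = 3.509 / 977.9 = 0.0035883
Fold change = 0.0035883 / 0.0081449 = 0.4406
log2(0.4406) = -1.1826

-1.183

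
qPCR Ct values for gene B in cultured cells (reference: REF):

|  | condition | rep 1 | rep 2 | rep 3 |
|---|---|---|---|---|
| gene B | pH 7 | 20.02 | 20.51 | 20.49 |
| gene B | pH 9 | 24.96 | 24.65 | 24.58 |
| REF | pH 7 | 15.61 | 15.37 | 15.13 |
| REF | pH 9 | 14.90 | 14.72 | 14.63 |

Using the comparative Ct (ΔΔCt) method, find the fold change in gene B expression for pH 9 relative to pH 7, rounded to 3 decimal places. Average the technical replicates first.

Mean Ct: gene B pH 7 20.340; gene B pH 9 24.730; REF pH 7 15.370; REF pH 9 14.750
ΔCt(pH 7) = 20.340 − 15.370 = 4.970
ΔCt(pH 9) = 24.730 − 14.750 = 9.980
ΔΔCt = 9.980 − 4.970 = 5.010
Fold change = 2^(−5.010) = 0.0310

0.031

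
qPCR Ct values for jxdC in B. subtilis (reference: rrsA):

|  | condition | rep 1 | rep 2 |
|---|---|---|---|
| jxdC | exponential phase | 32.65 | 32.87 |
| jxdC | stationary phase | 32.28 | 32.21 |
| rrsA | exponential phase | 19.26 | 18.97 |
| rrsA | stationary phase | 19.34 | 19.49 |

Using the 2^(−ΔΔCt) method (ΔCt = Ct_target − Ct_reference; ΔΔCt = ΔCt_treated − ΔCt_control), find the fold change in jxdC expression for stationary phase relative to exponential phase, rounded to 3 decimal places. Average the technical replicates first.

1.759

Mean Ct: jxdC exponential phase 32.760; jxdC stationary phase 32.245; rrsA exponential phase 19.115; rrsA stationary phase 19.415
ΔCt(exponential phase) = 32.760 − 19.115 = 13.645
ΔCt(stationary phase) = 32.245 − 19.415 = 12.830
ΔΔCt = 12.830 − 13.645 = -0.815
Fold change = 2^(−(-0.815)) = 2^0.815 = 1.7593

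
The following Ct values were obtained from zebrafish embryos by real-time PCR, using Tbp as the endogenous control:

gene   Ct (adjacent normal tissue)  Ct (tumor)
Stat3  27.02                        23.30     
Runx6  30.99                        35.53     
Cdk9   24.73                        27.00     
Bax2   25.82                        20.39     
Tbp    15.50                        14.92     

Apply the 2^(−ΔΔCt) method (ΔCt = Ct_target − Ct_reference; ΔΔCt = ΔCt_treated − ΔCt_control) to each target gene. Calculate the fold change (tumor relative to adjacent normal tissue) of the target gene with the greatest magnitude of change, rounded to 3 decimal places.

Stat3: ΔΔCt = (23.30−14.92) − (27.02−15.50) = 8.38 − 11.52 = -3.14; fold change = 2^3.14 = 8.815
Runx6: ΔΔCt = (35.53−14.92) − (30.99−15.50) = 20.61 − 15.49 = 5.12; fold change = 2^-5.12 = 0.029
Cdk9: ΔΔCt = (27.00−14.92) − (24.73−15.50) = 12.08 − 9.23 = 2.85; fold change = 2^-2.85 = 0.139
Bax2: ΔΔCt = (20.39−14.92) − (25.82−15.50) = 5.47 − 10.32 = -4.85; fold change = 2^4.85 = 28.840
Runx6 has the largest |ΔΔCt| = 5.12.

0.029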